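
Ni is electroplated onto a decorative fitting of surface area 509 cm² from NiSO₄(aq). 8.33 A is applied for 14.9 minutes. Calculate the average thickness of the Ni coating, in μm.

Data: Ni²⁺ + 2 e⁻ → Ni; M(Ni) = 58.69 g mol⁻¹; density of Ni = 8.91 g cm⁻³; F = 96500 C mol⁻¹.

4.99 μm

Q = I·t = 8.330 × 894.00 = 7447 C; n(e⁻) = 0.07717 mol.
n(Ni) = n(e⁻)/2 = 0.03859 mol, so m = 0.03859 × 58.69 = 2.265 g.
Volume = m/ρ = 2.265 / 8.91 = 0.2542 cm³.
Thickness = V/A = 0.2542 / 509 = 4.99 × 10⁻⁴ cm = 4.99 μm.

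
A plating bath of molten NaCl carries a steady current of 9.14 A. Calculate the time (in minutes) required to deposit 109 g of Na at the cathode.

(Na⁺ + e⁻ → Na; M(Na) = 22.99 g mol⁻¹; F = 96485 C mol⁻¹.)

n(Na) = m/M = 109 / 22.99 = 4.741 mol.
Each Na atom requires 1 electron, so n(e⁻) = 1 × 4.741 = 4.741 mol.
Q = n(e⁻)·F = 4.741 × 96485 = 457500 C.
t = Q/I = 457500 / 9.140 A = 50050 s = 834 min.

834 min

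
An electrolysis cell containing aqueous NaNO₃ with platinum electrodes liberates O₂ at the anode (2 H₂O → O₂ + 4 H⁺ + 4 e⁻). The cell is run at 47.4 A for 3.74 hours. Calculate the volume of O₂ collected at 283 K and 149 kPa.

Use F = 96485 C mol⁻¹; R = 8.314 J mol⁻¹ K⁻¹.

Q = I·t = 47.40 A × 13464 s = 638200 C.
n(e⁻) = Q/F = 638200 / 96485 = 6.614 mol.
4 electrons are transferred per O₂ molecule, so n(O₂) = 6.614 / 4 = 1.654 mol.
V = nRT/P = (1.654 × 8.314 × 283) / (149 × 10³ Pa) = 0.0261 m³ = 26.1 L.

26.1 L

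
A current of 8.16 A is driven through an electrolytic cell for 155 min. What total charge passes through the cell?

Q = I·t = 8.160 A × 9300.0 s = 75900 C.

75900 C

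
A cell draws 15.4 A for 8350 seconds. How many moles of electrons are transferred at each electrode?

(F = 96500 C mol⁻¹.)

Q = I·t = 15.40 A × 8350.0 s = 128600 C.
n(e⁻) = Q/F = 128600 / 96500 = 1.33 mol.

1.33 mol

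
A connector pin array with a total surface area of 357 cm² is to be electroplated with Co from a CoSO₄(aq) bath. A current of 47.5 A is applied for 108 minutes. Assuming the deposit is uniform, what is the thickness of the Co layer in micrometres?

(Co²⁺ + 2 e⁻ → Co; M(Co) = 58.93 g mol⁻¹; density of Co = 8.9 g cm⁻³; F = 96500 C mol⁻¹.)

Q = I·t = 47.50 × 6480.0 = 307800 C; n(e⁻) = 3.190 mol.
n(Co) = n(e⁻)/2 = 1.595 mol, so m = 1.595 × 58.93 = 93.98 g.
Volume = m/ρ = 93.98 / 8.9 = 10.56 cm³.
Thickness = V/A = 10.56 / 357 = 0.0296 cm = 296 μm.

296 μm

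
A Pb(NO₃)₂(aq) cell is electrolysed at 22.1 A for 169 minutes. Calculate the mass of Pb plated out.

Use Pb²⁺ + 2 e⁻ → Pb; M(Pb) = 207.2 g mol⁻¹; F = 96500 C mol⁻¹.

241 g

Q = I·t = 22.10 A × 10140 s = 224100 C.
n(e⁻) = Q/F = 224100 / 96500 = 2.322 mol.
Pb²⁺ + 2 e⁻ → Pb, so n(Pb) = n(e⁻)/2 = 1.161 mol.
m = n·M = 1.161 × 207.2 = 241 g.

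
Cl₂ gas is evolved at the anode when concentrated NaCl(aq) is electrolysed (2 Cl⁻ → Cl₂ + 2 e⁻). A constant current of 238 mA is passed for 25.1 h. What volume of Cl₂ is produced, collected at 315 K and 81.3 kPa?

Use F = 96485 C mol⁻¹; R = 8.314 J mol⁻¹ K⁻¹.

3.59 L

Q = I·t = 0.2380 A × 90360 s = 21510 C.
n(e⁻) = Q/F = 21510 / 96485 = 0.2229 mol.
2 electrons are transferred per Cl₂ molecule, so n(Cl₂) = 0.2229 / 2 = 0.1114 mol.
V = nRT/P = (0.1114 × 8.314 × 315) / (81.3 × 10³ Pa) = 0.00359 m³ = 3.59 L.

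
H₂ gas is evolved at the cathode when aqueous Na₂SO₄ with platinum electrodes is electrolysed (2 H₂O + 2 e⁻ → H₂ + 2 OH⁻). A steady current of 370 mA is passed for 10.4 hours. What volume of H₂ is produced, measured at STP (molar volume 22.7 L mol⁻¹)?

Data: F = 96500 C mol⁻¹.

Q = I·t = 0.3700 A × 37440 s = 13850 C.
n(e⁻) = Q/F = 13850 / 96500 = 0.1436 mol.
2 electrons are transferred per H₂ molecule, so n(H₂) = 0.1436 / 2 = 0.07178 mol.
V = n × V_m = 0.07178 × 22.7 = 1.63 L.

1.63 L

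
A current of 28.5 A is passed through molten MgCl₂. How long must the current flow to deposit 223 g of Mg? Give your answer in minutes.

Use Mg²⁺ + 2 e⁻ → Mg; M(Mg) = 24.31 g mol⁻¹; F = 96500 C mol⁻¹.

n(Mg) = m/M = 223 / 24.31 = 9.173 mol.
Each Mg atom requires 2 electrons, so n(e⁻) = 2 × 9.173 = 18.35 mol.
Q = n(e⁻)·F = 18.35 × 96500 = 1770000 C.
t = Q/I = 1770000 / 28.50 A = 62120 s = 1040 min.

1040 min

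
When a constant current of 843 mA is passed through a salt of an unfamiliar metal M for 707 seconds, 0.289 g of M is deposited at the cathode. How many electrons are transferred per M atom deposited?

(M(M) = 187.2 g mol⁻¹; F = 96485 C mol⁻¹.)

Q = I·t = 0.8430 A × 707.00 s = 596.0 C, so n(e⁻) = 596.0/96485 = 0.006177 mol.
n(M) deposited = 0.289 / 187.2 = 0.001544 mol.
Electrons per atom = n(e⁻)/n(M) = 0.006177 / 0.001544 = 4.00 ≈ 4, so the ion is M⁴⁺.

4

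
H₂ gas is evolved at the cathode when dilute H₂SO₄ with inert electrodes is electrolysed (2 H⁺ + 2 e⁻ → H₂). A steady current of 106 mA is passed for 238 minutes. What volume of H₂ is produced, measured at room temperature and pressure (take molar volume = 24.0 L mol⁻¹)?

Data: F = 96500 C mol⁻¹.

Q = I·t = 0.1060 A × 14280 s = 1514 C.
n(e⁻) = Q/F = 1514 / 96500 = 0.01569 mol.
2 electrons are transferred per H₂ molecule, so n(H₂) = 0.01569 / 2 = 0.007843 mol.
V = n × V_m = 0.007843 × 24.0 = 0.188 L.

0.188 L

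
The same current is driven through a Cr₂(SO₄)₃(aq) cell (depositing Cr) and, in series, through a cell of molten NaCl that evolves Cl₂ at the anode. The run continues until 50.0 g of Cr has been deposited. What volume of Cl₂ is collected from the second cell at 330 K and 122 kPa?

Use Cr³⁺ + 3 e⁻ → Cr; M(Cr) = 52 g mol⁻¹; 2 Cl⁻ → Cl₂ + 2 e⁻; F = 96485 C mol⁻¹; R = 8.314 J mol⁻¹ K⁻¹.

32.4 L

n(Cr) = 50.0 / 52 = 0.9615 mol, so n(e⁻) = 3 × 0.9615 = 2.885 mol.
The cells are in series, so the same 2.885 mol of electrons passes through the second cell.
2 Cl⁻ → Cl₂ + 2 e⁻ — 2 mol e⁻ per mol Cl₂, so n(Cl₂) = 2.885/2 = 1.442 mol.
V = nRT/P = (1.442 × 8.314 × 330) / (122 × 10³) = 0.0324 m³ = 32.4 L.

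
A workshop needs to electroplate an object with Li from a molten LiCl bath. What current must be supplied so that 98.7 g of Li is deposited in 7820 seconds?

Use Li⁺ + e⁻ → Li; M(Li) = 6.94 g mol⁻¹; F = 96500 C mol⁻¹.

n(Li) = 98.7 / 6.94 = 14.22 mol.
n(e⁻) = 1 × 14.22 = 14.22 mol.
Q = n(e⁻)·F = 14.22 × 96500 = 1372000 C.
I = Q/t = 1372000 / 7820.0 s = 176 A.

176 A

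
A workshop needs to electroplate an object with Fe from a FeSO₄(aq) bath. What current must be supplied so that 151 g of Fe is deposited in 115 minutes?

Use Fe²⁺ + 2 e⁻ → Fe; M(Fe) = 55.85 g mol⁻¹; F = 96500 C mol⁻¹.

n(Fe) = 151 / 55.85 = 2.704 mol.
n(e⁻) = 2 × 2.704 = 5.407 mol.
Q = n(e⁻)·F = 5.407 × 96500 = 521800 C.
I = Q/t = 521800 / 6900.0 s = 75.6 A.

75.6 A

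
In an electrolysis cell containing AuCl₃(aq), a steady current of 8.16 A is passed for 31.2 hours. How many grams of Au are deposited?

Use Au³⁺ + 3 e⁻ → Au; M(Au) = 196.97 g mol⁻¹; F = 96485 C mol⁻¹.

Q = I·t = 8.160 A × 112320 s = 916500 C.
n(e⁻) = Q/F = 916500 / 96485 = 9.499 mol.
Au³⁺ + 3 e⁻ → Au, so n(Au) = n(e⁻)/3 = 3.166 mol.
m = n·M = 3.166 × 196.97 = 624 g.

624 g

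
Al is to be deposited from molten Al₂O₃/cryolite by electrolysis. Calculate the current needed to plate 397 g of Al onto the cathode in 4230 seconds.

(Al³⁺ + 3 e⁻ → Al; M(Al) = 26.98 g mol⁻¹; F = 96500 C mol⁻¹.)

1010 A

n(Al) = 397 / 26.98 = 14.71 mol.
n(e⁻) = 3 × 14.71 = 44.14 mol.
Q = n(e⁻)·F = 44.14 × 96500 = 4260000 C.
I = Q/t = 4260000 / 4230.0 s = 1010 A.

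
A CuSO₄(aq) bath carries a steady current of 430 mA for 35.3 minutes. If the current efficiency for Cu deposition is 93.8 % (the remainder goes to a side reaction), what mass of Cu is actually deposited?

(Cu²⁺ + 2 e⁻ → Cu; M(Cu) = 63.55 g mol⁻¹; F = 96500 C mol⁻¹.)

0.281 g

Q = I·t = 0.4300 × 2118.0 = 910.7 C.
n(e⁻) = 910.7/96500 = 0.009438 mol; theoretically n(Cu) = 0.009438/2 = 0.004719 mol, m_theo = 0.2999 g.
At 93.8 % efficiency, m_actual = 0.938 × 0.2999 = 0.281 g.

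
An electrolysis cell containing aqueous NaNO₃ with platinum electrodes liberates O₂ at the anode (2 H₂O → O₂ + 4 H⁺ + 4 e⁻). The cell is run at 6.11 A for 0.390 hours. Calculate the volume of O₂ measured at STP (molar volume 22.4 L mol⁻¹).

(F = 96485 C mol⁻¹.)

Q = I·t = 6.110 A × 1404.0 s = 8578 C.
n(e⁻) = Q/F = 8578 / 96485 = 0.08891 mol.
4 electrons are transferred per O₂ molecule, so n(O₂) = 0.08891 / 4 = 0.02223 mol.
V = n × V_m = 0.02223 × 22.4 = 0.498 L.

0.498 L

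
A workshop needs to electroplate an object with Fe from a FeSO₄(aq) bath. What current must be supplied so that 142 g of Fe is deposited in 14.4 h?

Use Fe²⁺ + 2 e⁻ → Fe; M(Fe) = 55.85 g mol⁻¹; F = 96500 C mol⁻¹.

9.47 A

n(Fe) = 142 / 55.85 = 2.543 mol.
n(e⁻) = 2 × 2.543 = 5.085 mol.
Q = n(e⁻)·F = 5.085 × 96500 = 490700 C.
I = Q/t = 490700 / 51840 s = 9.47 A.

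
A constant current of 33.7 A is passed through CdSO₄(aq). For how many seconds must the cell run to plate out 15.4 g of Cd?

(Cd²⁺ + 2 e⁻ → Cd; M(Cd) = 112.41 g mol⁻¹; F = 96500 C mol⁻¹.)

n(Cd) = m/M = 15.4 / 112.41 = 0.1370 mol.
Each Cd atom requires 2 electrons, so n(e⁻) = 2 × 0.1370 = 0.2740 mol.
Q = n(e⁻)·F = 0.2740 × 96500 = 26440 C.
t = Q/I = 26440 / 33.70 A = 784.6 s.

785 s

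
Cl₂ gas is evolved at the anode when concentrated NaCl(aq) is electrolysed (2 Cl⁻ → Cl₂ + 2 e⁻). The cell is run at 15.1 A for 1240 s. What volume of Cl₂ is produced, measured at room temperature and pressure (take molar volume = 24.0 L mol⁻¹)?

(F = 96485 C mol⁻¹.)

2.33 L

Q = I·t = 15.10 A × 1240.0 s = 18720 C.
n(e⁻) = Q/F = 18720 / 96485 = 0.1941 mol.
2 electrons are transferred per Cl₂ molecule, so n(Cl₂) = 0.1941 / 2 = 0.09703 mol.
V = n × V_m = 0.09703 × 24.0 = 2.33 L.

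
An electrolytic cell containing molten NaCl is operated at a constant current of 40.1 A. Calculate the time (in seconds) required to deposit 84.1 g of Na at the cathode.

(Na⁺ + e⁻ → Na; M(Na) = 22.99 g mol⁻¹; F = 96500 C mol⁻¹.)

8800 s

n(Na) = m/M = 84.1 / 22.99 = 3.658 mol.
Each Na atom requires 1 electron, so n(e⁻) = 1 × 3.658 = 3.658 mol.
Q = n(e⁻)·F = 3.658 × 96500 = 353000 C.
t = Q/I = 353000 / 40.10 A = 8803 s.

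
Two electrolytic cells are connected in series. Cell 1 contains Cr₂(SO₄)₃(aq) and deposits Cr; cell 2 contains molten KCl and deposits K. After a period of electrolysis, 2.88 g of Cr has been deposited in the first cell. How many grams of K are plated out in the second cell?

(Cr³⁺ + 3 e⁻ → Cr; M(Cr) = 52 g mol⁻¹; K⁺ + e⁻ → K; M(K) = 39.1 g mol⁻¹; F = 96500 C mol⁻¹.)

6.50 g

n(Cr) = 2.88 / 52 = 0.05538 mol.
Since Cr³⁺ + 3 e⁻ → Cr, n(e⁻) passed = 3 × 0.05538 = 0.1662 mol.
Cells in series carry the same charge, so the same 0.1662 mol of electrons passes through cell 2.
K⁺ + e⁻ → K, so n(K) = 0.1662 / 1 = 0.1662 mol.
m(K) = 0.1662 × 39.1 = 6.50 g.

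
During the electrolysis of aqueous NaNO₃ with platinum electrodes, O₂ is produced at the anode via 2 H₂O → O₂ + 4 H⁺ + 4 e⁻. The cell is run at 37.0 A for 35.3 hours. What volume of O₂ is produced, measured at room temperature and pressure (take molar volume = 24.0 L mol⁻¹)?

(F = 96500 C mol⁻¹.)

292 L

Q = I·t = 37.00 A × 127080 s = 4702000 C.
n(e⁻) = Q/F = 4702000 / 96500 = 48.72 mol.
4 electrons are transferred per O₂ molecule, so n(O₂) = 48.72 / 4 = 12.18 mol.
V = n × V_m = 12.18 × 24.0 = 292 L.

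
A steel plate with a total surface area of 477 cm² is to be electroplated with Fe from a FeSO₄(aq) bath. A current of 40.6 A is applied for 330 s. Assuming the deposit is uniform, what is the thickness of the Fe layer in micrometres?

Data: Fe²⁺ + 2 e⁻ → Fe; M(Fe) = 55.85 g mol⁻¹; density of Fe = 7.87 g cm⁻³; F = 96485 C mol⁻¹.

10.3 μm

Q = I·t = 40.60 × 330.00 = 13400 C; n(e⁻) = 0.1389 mol.
n(Fe) = n(e⁻)/2 = 0.06943 mol, so m = 0.06943 × 55.85 = 3.878 g.
Volume = m/ρ = 3.878 / 7.87 = 0.4927 cm³.
Thickness = V/A = 0.4927 / 477 = 0.00103 cm = 10.3 μm.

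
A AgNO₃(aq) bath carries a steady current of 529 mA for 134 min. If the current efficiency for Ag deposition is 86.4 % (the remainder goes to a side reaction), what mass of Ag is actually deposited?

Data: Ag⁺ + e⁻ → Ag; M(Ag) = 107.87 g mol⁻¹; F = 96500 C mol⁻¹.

4.11 g

Q = I·t = 0.5290 × 8040.0 = 4253 C.
n(e⁻) = 4253/96500 = 0.04407 mol; theoretically n(Ag) = 0.04407/1 = 0.04407 mol, m_theo = 4.754 g.
At 86.4 % efficiency, m_actual = 0.864 × 4.754 = 4.11 g.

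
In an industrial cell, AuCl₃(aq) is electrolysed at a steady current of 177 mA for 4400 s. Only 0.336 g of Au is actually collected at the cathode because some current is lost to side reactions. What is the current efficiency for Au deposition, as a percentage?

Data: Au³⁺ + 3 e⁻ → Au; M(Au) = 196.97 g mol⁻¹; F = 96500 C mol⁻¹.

Q = I·t = 0.1770 × 4400.0 = 778.8 C; n(e⁻) = 778.8/96500 = 0.008070 mol.
Theoretical n(Au) = n(e⁻)/3 = 0.002690 mol, i.e. m_theo = 0.002690 × 196.97 = 0.5299 g.
Efficiency = m_actual / m_theo = 0.336 / 0.5299 = 63.4 %.

63.4 %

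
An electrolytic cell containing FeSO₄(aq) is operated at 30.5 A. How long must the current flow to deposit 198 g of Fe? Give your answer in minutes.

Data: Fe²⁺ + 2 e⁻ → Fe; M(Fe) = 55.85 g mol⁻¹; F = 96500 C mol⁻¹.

374 min

n(Fe) = m/M = 198 / 55.85 = 3.545 mol.
Each Fe atom requires 2 electrons, so n(e⁻) = 2 × 3.545 = 7.090 mol.
Q = n(e⁻)·F = 7.090 × 96500 = 684200 C.
t = Q/I = 684200 / 30.50 A = 22430 s = 374 min.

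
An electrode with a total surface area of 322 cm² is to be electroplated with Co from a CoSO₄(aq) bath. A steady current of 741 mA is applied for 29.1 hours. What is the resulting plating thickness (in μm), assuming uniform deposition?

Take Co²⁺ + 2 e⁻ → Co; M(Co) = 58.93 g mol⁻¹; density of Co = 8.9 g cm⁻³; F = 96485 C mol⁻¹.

Q = I·t = 0.7410 × 104760 = 77630 C; n(e⁻) = 0.8046 mol.
n(Co) = n(e⁻)/2 = 0.4023 mol, so m = 0.4023 × 58.93 = 23.71 g.
Volume = m/ρ = 23.71 / 8.9 = 2.664 cm³.
Thickness = V/A = 2.664 / 322 = 0.00827 cm = 82.7 μm.

82.7 μm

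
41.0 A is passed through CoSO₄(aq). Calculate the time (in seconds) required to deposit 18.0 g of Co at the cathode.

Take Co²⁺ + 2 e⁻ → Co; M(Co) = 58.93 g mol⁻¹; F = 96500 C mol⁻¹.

n(Co) = m/M = 18.0 / 58.93 = 0.3054 mol.
Each Co atom requires 2 electrons, so n(e⁻) = 2 × 0.3054 = 0.6109 mol.
Q = n(e⁻)·F = 0.6109 × 96500 = 58950 C.
t = Q/I = 58950 / 41.00 A = 1438 s.

1440 s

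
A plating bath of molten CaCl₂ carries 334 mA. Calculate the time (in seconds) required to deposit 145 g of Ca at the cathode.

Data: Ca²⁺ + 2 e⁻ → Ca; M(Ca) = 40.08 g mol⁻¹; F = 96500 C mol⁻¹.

n(Ca) = m/M = 145 / 40.08 = 3.618 mol.
Each Ca atom requires 2 electrons, so n(e⁻) = 2 × 3.618 = 7.236 mol.
Q = n(e⁻)·F = 7.236 × 96500 = 698200 C.
t = Q/I = 698200 / 0.3340 A = 2091000 s.

2.09 × 10⁶ s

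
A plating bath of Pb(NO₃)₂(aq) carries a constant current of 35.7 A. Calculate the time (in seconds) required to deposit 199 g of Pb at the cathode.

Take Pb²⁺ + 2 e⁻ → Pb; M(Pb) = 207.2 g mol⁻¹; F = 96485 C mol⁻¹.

5190 s

n(Pb) = m/M = 199 / 207.2 = 0.9604 mol.
Each Pb atom requires 2 electrons, so n(e⁻) = 2 × 0.9604 = 1.921 mol.
Q = n(e⁻)·F = 1.921 × 96485 = 185300 C.
t = Q/I = 185300 / 35.70 A = 5191 s.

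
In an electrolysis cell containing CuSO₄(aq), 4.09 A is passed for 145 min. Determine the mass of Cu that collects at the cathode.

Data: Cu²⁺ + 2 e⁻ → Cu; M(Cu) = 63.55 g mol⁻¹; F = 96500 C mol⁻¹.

Q = I·t = 4.090 A × 8700.0 s = 35580 C.
n(e⁻) = Q/F = 35580 / 96500 = 0.3687 mol.
Cu²⁺ + 2 e⁻ → Cu, so n(Cu) = n(e⁻)/2 = 0.1844 mol.
m = n·M = 0.1844 × 63.55 = 11.7 g.

11.7 g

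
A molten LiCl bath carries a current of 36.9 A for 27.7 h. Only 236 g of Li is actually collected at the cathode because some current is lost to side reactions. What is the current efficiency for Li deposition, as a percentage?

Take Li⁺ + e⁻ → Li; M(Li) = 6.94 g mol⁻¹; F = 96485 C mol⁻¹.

89.2 %

Q = I·t = 36.90 × 99720 = 3680000 C; n(e⁻) = 3680000/96485 = 38.14 mol.
Theoretical n(Li) = n(e⁻)/1 = 38.14 mol, i.e. m_theo = 38.14 × 6.94 = 264.7 g.
Efficiency = m_actual / m_theo = 236 / 264.7 = 89.2 %.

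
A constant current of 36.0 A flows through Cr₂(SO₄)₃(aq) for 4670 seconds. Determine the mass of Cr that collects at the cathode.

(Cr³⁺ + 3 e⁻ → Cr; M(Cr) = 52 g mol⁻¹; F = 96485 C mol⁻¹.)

Q = I·t = 36.00 A × 4670.0 s = 168100 C.
n(e⁻) = Q/F = 168100 / 96485 = 1.742 mol.
Cr³⁺ + 3 e⁻ → Cr, so n(Cr) = n(e⁻)/3 = 0.5808 mol.
m = n·M = 0.5808 × 52 = 30.2 g.

30.2 g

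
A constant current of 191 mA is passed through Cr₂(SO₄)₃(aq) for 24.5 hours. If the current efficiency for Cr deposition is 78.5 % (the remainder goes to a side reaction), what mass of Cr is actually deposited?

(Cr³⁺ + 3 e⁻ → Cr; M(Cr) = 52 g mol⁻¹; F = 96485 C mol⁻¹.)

Q = I·t = 0.1910 × 88200 = 16850 C.
n(e⁻) = 16850/96485 = 0.1746 mol; theoretically n(Cr) = 0.1746/3 = 0.05820 mol, m_theo = 3.026 g.
At 78.5 % efficiency, m_actual = 0.785 × 3.026 = 2.38 g.

2.38 g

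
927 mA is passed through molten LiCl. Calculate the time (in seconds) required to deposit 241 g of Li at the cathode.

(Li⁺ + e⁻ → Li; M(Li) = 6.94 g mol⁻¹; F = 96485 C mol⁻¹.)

n(Li) = m/M = 241 / 6.94 = 34.73 mol.
Each Li atom requires 1 electron, so n(e⁻) = 1 × 34.73 = 34.73 mol.
Q = n(e⁻)·F = 34.73 × 96485 = 3351000 C.
t = Q/I = 3351000 / 0.9270 A = 3614000 s.

3.61 × 10⁶ s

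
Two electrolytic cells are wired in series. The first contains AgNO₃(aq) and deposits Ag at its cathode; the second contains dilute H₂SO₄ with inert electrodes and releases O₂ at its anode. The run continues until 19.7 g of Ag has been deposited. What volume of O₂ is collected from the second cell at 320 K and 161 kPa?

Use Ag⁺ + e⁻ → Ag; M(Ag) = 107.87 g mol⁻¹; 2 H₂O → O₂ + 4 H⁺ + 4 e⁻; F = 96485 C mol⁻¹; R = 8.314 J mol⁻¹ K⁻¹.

0.754 L

n(Ag) = 19.7 / 107.87 = 0.1826 mol, so n(e⁻) = 1 × 0.1826 = 0.1826 mol.
The cells are in series, so the same 0.1826 mol of electrons passes through the second cell.
2 H₂O → O₂ + 4 H⁺ + 4 e⁻ — 4 mol e⁻ per mol O₂, so n(O₂) = 0.1826/4 = 0.04566 mol.
V = nRT/P = (0.04566 × 8.314 × 320) / (161 × 10³) = 7.54 × 10⁻⁴ m³ = 0.754 L.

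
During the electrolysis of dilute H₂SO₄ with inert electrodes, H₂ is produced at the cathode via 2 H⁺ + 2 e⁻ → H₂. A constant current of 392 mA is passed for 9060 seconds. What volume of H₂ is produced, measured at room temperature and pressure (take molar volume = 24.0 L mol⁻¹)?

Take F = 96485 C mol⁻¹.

0.442 L

Q = I·t = 0.3920 A × 9060.0 s = 3552 C.
n(e⁻) = Q/F = 3552 / 96485 = 0.03681 mol.
2 electrons are transferred per H₂ molecule, so n(H₂) = 0.03681 / 2 = 0.01840 mol.
V = n × V_m = 0.01840 × 24.0 = 0.442 L.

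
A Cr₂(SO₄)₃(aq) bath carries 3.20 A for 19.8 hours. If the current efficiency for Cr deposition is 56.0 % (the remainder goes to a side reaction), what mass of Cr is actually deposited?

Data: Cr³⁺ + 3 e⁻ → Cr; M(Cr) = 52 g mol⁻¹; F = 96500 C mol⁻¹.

22.9 g

Q = I·t = 3.200 × 71280 = 228100 C.
n(e⁻) = 228100/96500 = 2.364 mol; theoretically n(Cr) = 2.364/3 = 0.7879 mol, m_theo = 40.97 g.
At 56.0 % efficiency, m_actual = 0.560 × 40.97 = 22.9 g.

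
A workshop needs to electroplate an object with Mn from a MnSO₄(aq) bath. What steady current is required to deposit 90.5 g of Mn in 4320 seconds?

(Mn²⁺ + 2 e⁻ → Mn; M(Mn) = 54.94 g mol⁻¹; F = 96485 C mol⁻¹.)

n(Mn) = 90.5 / 54.94 = 1.647 mol.
n(e⁻) = 2 × 1.647 = 3.295 mol.
Q = n(e⁻)·F = 3.295 × 96485 = 317900 C.
I = Q/t = 317900 / 4320.0 s = 73.6 A.

73.6 A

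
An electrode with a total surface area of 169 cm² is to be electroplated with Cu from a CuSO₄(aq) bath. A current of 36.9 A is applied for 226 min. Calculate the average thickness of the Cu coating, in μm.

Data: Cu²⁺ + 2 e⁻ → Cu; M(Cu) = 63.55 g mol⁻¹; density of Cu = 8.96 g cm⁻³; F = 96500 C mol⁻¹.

1090 μm

Q = I·t = 36.90 × 13560 = 500400 C; n(e⁻) = 5.185 mol.
n(Cu) = n(e⁻)/2 = 2.593 mol, so m = 2.593 × 63.55 = 164.8 g.
Volume = m/ρ = 164.8 / 8.96 = 18.39 cm³.
Thickness = V/A = 18.39 / 169 = 0.109 cm = 1090 μm.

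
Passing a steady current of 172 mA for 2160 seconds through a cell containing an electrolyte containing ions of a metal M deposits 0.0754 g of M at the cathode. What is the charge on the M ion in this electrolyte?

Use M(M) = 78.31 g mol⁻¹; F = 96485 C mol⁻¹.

+4

Q = I·t = 0.1720 A × 2160.0 s = 371.5 C, so n(e⁻) = 371.5/96485 = 0.003851 mol.
n(M) deposited = 0.0754 / 78.31 = 0.0009628 mol.
Electrons per atom = n(e⁻)/n(M) = 0.003851 / 0.0009628 = 4.00 ≈ 4, so the ion is M⁴⁺.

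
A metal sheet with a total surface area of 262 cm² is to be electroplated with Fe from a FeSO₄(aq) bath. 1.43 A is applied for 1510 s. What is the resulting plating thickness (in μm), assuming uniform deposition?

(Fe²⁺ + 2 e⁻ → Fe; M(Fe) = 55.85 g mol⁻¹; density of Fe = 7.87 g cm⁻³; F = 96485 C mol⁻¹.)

3.03 μm

Q = I·t = 1.430 × 1510.0 = 2159 C; n(e⁻) = 0.02238 mol.
n(Fe) = n(e⁻)/2 = 0.01119 mol, so m = 0.01119 × 55.85 = 0.6250 g.
Volume = m/ρ = 0.6250 / 7.87 = 0.07941 cm³.
Thickness = V/A = 0.07941 / 262 = 3.03 × 10⁻⁴ cm = 3.03 μm.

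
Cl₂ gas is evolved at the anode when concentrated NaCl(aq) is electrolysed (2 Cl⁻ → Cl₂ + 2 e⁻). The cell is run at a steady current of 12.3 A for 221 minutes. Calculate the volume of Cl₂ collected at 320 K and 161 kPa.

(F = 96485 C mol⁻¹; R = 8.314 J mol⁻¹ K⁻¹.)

14.0 L

Q = I·t = 12.30 A × 13260 s = 163100 C.
n(e⁻) = Q/F = 163100 / 96485 = 1.690 mol.
2 electrons are transferred per Cl₂ molecule, so n(Cl₂) = 1.690 / 2 = 0.8452 mol.
V = nRT/P = (0.8452 × 8.314 × 320) / (161 × 10³ Pa) = 0.0140 m³ = 14.0 L.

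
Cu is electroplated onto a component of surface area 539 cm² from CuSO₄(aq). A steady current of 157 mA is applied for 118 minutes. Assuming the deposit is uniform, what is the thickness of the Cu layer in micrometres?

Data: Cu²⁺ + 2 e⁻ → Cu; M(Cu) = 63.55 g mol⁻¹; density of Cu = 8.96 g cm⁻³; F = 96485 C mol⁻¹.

0.758 μm

Q = I·t = 0.1570 × 7080.0 = 1112 C; n(e⁻) = 0.01152 mol.
n(Cu) = n(e⁻)/2 = 0.005760 mol, so m = 0.005760 × 63.55 = 0.3661 g.
Volume = m/ρ = 0.3661 / 8.96 = 0.04086 cm³.
Thickness = V/A = 0.04086 / 539 = 7.58 × 10⁻⁵ cm = 0.758 μm.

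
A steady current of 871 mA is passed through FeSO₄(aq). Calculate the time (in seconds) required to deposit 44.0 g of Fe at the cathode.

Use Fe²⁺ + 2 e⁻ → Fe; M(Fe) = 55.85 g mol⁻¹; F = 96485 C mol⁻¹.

1.75 × 10⁵ s

n(Fe) = m/M = 44.0 / 55.85 = 0.7878 mol.
Each Fe atom requires 2 electrons, so n(e⁻) = 2 × 0.7878 = 1.576 mol.
Q = n(e⁻)·F = 1.576 × 96485 = 152000 C.
t = Q/I = 152000 / 0.8710 A = 174500 s.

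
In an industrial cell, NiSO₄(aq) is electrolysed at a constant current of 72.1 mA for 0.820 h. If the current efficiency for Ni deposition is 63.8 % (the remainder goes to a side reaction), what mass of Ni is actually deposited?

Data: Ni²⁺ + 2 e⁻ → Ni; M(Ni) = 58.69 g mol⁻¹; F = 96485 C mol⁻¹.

0.0413 g

Q = I·t = 0.07210 × 2952.0 = 212.8 C.
n(e⁻) = 212.8/96485 = 0.002206 mol; theoretically n(Ni) = 0.002206/2 = 0.001103 mol, m_theo = 0.06473 g.
At 63.8 % efficiency, m_actual = 0.638 × 0.06473 = 0.0413 g.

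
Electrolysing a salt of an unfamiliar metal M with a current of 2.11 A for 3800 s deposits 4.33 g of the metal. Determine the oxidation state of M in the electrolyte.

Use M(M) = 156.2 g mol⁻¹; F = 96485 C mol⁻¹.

Q = I·t = 2.110 A × 3800.0 s = 8018 C, so n(e⁻) = 8018/96485 = 0.08310 mol.
n(M) deposited = 4.33 / 156.2 = 0.02772 mol.
Electrons per atom = n(e⁻)/n(M) = 0.08310 / 0.02772 = 3.00 ≈ 3, so the ion is M³⁺.

+3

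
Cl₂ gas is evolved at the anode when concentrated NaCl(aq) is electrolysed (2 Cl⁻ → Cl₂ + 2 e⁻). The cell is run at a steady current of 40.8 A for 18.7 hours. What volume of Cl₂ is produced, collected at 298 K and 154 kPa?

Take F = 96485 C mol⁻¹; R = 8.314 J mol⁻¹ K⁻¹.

229 L

Q = I·t = 40.80 A × 67320 s = 2747000 C.
n(e⁻) = Q/F = 2747000 / 96485 = 28.47 mol.
2 electrons are transferred per Cl₂ molecule, so n(Cl₂) = 28.47 / 2 = 14.23 mol.
V = nRT/P = (14.23 × 8.314 × 298) / (154 × 10³ Pa) = 0.229 m³ = 229 L.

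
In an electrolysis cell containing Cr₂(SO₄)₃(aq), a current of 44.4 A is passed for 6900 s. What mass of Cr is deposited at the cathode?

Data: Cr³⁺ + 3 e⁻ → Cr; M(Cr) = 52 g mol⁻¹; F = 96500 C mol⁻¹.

Q = I·t = 44.40 A × 6900.0 s = 306400 C.
n(e⁻) = Q/F = 306400 / 96500 = 3.175 mol.
Cr³⁺ + 3 e⁻ → Cr, so n(Cr) = n(e⁻)/3 = 1.058 mol.
m = n·M = 1.058 × 52 = 55.0 g.

55.0 g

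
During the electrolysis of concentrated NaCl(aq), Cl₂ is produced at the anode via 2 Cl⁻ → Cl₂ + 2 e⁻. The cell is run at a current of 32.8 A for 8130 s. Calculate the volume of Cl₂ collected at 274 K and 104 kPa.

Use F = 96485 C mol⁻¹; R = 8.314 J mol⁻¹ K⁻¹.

30.3 L

Q = I·t = 32.80 A × 8130.0 s = 266700 C.
n(e⁻) = Q/F = 266700 / 96485 = 2.764 mol.
2 electrons are transferred per Cl₂ molecule, so n(Cl₂) = 2.764 / 2 = 1.382 mol.
V = nRT/P = (1.382 × 8.314 × 274) / (104 × 10³ Pa) = 0.0303 m³ = 30.3 L.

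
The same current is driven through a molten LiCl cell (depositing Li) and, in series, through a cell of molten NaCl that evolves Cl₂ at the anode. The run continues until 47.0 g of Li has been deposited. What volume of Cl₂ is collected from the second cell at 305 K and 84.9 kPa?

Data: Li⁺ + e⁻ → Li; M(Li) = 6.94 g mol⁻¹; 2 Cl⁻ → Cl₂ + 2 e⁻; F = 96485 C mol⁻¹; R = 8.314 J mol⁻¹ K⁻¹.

n(Li) = 47.0 / 6.94 = 6.772 mol, so n(e⁻) = 1 × 6.772 = 6.772 mol.
The cells are in series, so the same 6.772 mol of electrons passes through the second cell.
2 Cl⁻ → Cl₂ + 2 e⁻ — 2 mol e⁻ per mol Cl₂, so n(Cl₂) = 6.772/2 = 3.386 mol.
V = nRT/P = (3.386 × 8.314 × 305) / (84.9 × 10³) = 0.101 m³ = 101 L.

101 L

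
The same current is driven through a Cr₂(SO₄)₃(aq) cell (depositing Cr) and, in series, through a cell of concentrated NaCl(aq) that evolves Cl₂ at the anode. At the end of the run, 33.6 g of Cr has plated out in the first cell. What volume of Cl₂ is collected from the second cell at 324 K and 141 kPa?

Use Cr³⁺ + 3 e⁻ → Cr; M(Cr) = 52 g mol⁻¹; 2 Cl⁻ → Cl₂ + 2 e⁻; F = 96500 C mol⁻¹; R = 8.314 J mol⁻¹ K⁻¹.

n(Cr) = 33.6 / 52 = 0.6462 mol, so n(e⁻) = 3 × 0.6462 = 1.938 mol.
The cells are in series, so the same 1.938 mol of electrons passes through the second cell.
2 Cl⁻ → Cl₂ + 2 e⁻ — 2 mol e⁻ per mol Cl₂, so n(Cl₂) = 1.938/2 = 0.9692 mol.
V = nRT/P = (0.9692 × 8.314 × 324) / (141 × 10³) = 0.0185 m³ = 18.5 L.

18.5 L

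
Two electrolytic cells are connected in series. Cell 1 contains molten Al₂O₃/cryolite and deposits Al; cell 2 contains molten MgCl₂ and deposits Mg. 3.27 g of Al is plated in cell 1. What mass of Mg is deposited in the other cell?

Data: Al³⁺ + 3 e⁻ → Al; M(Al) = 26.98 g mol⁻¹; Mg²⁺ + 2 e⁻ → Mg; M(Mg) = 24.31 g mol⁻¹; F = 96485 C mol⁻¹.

4.42 g

n(Al) = 3.27 / 26.98 = 0.1212 mol.
Since Al³⁺ + 3 e⁻ → Al, n(e⁻) passed = 3 × 0.1212 = 0.3636 mol.
Cells in series carry the same charge, so the same 0.3636 mol of electrons passes through cell 2.
Mg²⁺ + 2 e⁻ → Mg, so n(Mg) = 0.3636 / 2 = 0.1818 mol.
m(Mg) = 0.1818 × 24.31 = 4.42 g.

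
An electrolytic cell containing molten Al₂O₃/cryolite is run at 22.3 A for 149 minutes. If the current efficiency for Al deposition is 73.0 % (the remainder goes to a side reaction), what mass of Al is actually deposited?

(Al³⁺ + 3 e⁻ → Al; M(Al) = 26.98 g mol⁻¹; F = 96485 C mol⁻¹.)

Q = I·t = 22.30 × 8940.0 = 199400 C.
n(e⁻) = 199400/96485 = 2.066 mol; theoretically n(Al) = 2.066/3 = 0.6887 mol, m_theo = 18.58 g.
At 73.0 % efficiency, m_actual = 0.730 × 18.58 = 13.6 g.

13.6 g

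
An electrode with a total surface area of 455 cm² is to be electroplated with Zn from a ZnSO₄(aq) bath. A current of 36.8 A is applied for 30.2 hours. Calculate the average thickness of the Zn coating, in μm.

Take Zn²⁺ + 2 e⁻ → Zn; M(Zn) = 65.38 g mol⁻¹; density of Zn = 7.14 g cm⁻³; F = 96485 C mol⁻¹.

4170 μm

Q = I·t = 36.80 × 108720 = 4001000 C; n(e⁻) = 41.47 mol.
n(Zn) = n(e⁻)/2 = 20.73 mol, so m = 20.73 × 65.38 = 1356 g.
Volume = m/ρ = 1356 / 7.14 = 189.9 cm³.
Thickness = V/A = 189.9 / 455 = 0.417 cm = 4170 μm.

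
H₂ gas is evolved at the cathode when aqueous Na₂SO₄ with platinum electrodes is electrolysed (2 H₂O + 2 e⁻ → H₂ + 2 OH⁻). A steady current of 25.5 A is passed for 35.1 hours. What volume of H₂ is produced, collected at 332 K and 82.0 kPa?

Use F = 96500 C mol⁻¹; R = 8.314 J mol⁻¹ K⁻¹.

562 L

Q = I·t = 25.50 A × 126360 s = 3222000 C.
n(e⁻) = Q/F = 3222000 / 96500 = 33.39 mol.
2 electrons are transferred per H₂ molecule, so n(H₂) = 33.39 / 2 = 16.70 mol.
V = nRT/P = (16.70 × 8.314 × 332) / (82.0 × 10³ Pa) = 0.562 m³ = 562 L.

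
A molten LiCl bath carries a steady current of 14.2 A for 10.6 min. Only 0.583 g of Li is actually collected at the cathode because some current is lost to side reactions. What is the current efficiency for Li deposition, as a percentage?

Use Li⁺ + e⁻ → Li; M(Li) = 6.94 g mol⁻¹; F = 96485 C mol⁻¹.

89.7 %

Q = I·t = 14.20 × 636.00 = 9031 C; n(e⁻) = 9031/96485 = 0.09360 mol.
Theoretical n(Li) = n(e⁻)/1 = 0.09360 mol, i.e. m_theo = 0.09360 × 6.94 = 0.6496 g.
Efficiency = m_actual / m_theo = 0.583 / 0.6496 = 89.7 %.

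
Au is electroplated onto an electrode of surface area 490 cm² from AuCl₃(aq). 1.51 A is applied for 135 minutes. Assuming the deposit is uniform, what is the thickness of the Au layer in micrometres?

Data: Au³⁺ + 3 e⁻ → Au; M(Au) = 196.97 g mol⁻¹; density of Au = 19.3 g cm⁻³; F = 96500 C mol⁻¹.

8.80 μm

Q = I·t = 1.510 × 8100.0 = 12230 C; n(e⁻) = 0.1267 mol.
n(Au) = n(e⁻)/3 = 0.04225 mol, so m = 0.04225 × 196.97 = 8.322 g.
Volume = m/ρ = 8.322 / 19.3 = 0.4312 cm³.
Thickness = V/A = 0.4312 / 490 = 8.80 × 10⁻⁴ cm = 8.80 μm.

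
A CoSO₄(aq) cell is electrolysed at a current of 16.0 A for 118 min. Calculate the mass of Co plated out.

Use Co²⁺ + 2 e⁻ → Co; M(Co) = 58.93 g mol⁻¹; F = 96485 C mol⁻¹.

34.6 g

Q = I·t = 16.00 A × 7080.0 s = 113300 C.
n(e⁻) = Q/F = 113300 / 96485 = 1.174 mol.
Co²⁺ + 2 e⁻ → Co, so n(Co) = n(e⁻)/2 = 0.5870 mol.
m = n·M = 0.5870 × 58.93 = 34.6 g.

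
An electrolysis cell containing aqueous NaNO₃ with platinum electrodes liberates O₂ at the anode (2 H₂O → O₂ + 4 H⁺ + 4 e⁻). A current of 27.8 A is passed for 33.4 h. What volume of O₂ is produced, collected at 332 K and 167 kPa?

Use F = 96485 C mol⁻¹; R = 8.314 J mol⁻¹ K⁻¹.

Q = I·t = 27.80 A × 120240 s = 3343000 C.
n(e⁻) = Q/F = 3343000 / 96485 = 34.64 mol.
4 electrons are transferred per O₂ molecule, so n(O₂) = 34.64 / 4 = 8.661 mol.
V = nRT/P = (8.661 × 8.314 × 332) / (167 × 10³ Pa) = 0.143 m³ = 143 L.

143 L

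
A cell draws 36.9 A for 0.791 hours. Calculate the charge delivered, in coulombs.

1.05 × 10⁵ C

Q = I·t = 36.90 A × 2847.6 s = 1.05 × 10⁵ C.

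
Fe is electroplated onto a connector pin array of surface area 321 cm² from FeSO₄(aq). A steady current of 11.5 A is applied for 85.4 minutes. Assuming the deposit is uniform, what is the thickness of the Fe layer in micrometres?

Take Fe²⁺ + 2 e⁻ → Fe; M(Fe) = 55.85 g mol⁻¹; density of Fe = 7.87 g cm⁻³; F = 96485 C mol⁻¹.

67.5 μm

Q = I·t = 11.50 × 5124.0 = 58930 C; n(e⁻) = 0.6107 mol.
n(Fe) = n(e⁻)/2 = 0.3054 mol, so m = 0.3054 × 55.85 = 17.05 g.
Volume = m/ρ = 17.05 / 7.87 = 2.167 cm³.
Thickness = V/A = 2.167 / 321 = 0.00675 cm = 67.5 μm.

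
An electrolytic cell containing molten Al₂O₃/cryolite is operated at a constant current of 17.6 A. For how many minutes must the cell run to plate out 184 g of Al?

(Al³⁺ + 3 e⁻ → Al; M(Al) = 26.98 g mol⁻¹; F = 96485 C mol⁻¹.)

1870 min

n(Al) = m/M = 184 / 26.98 = 6.820 mol.
Each Al atom requires 3 electrons, so n(e⁻) = 3 × 6.820 = 20.46 mol.
Q = n(e⁻)·F = 20.46 × 96485 = 1974000 C.
t = Q/I = 1974000 / 17.60 A = 112200 s = 1870 min.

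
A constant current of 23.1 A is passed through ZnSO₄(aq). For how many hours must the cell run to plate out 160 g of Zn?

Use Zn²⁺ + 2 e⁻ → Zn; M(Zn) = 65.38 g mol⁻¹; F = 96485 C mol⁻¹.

n(Zn) = m/M = 160 / 65.38 = 2.447 mol.
Each Zn atom requires 2 electrons, so n(e⁻) = 2 × 2.447 = 4.894 mol.
Q = n(e⁻)·F = 4.894 × 96485 = 472200 C.
t = Q/I = 472200 / 23.10 A = 20440 s = 5.68 h.

5.68 h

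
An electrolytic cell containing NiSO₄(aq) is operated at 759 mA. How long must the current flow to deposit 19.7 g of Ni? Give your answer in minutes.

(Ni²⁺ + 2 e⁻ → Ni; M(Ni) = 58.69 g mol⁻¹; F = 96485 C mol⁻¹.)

1420 min

n(Ni) = m/M = 19.7 / 58.69 = 0.3357 mol.
Each Ni atom requires 2 electrons, so n(e⁻) = 2 × 0.3357 = 0.6713 mol.
Q = n(e⁻)·F = 0.6713 × 96485 = 64770 C.
t = Q/I = 64770 / 0.7590 A = 85340 s = 1420 min.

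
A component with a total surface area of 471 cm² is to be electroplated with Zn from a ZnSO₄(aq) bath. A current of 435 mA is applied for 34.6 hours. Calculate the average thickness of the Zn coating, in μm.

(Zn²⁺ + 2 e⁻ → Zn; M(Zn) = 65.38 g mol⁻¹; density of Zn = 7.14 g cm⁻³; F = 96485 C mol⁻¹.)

Q = I·t = 0.4350 × 124560 = 54180 C; n(e⁻) = 0.5616 mol.
n(Zn) = n(e⁻)/2 = 0.2808 mol, so m = 0.2808 × 65.38 = 18.36 g.
Volume = m/ρ = 18.36 / 7.14 = 2.571 cm³.
Thickness = V/A = 2.571 / 471 = 0.00546 cm = 54.6 μm.

54.6 μm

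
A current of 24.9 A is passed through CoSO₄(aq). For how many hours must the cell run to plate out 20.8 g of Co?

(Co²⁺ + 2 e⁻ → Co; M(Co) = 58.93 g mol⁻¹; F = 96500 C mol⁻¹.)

0.760 h

n(Co) = m/M = 20.8 / 58.93 = 0.3530 mol.
Each Co atom requires 2 electrons, so n(e⁻) = 2 × 0.3530 = 0.7059 mol.
Q = n(e⁻)·F = 0.7059 × 96500 = 68120 C.
t = Q/I = 68120 / 24.90 A = 2736 s = 0.760 h.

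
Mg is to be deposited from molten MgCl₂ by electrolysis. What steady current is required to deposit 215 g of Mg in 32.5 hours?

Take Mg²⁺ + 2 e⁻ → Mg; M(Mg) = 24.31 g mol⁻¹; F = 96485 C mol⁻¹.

n(Mg) = 215 / 24.31 = 8.844 mol.
n(e⁻) = 2 × 8.844 = 17.69 mol.
Q = n(e⁻)·F = 17.69 × 96485 = 1707000 C.
I = Q/t = 1707000 / 117000 s = 14.6 A.

14.6 A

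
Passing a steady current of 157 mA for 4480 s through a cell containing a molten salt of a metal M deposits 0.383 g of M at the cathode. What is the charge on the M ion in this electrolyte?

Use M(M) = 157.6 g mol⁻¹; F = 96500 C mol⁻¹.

+3

Q = I·t = 0.1570 A × 4480.0 s = 703.4 C, so n(e⁻) = 703.4/96500 = 0.007289 mol.
n(M) deposited = 0.383 / 157.6 = 0.002430 mol.
Electrons per atom = n(e⁻)/n(M) = 0.007289 / 0.002430 = 3.00 ≈ 3, so the ion is M³⁺.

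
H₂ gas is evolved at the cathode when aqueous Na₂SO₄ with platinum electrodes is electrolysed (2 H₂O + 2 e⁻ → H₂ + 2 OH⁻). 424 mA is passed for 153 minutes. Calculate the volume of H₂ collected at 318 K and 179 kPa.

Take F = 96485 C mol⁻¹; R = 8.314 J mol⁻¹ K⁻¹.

0.298 L

Q = I·t = 0.4240 A × 9180.0 s = 3892 C.
n(e⁻) = Q/F = 3892 / 96485 = 0.04034 mol.
2 electrons are transferred per H₂ molecule, so n(H₂) = 0.04034 / 2 = 0.02017 mol.
V = nRT/P = (0.02017 × 8.314 × 318) / (179 × 10³ Pa) = 2.98 × 10⁻⁴ m³ = 0.298 L.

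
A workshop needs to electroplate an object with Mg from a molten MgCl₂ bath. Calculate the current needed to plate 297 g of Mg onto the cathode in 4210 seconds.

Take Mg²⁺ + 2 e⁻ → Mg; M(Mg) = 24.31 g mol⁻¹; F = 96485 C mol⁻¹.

n(Mg) = 297 / 24.31 = 12.22 mol.
n(e⁻) = 2 × 12.22 = 24.43 mol.
Q = n(e⁻)·F = 24.43 × 96485 = 2358000 C.
I = Q/t = 2358000 / 4210.0 s = 560 A.

560 A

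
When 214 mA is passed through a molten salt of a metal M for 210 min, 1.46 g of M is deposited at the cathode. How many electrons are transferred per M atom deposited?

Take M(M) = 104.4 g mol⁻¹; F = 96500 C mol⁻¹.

2

Q = I·t = 0.2140 A × 12600 s = 2696 C, so n(e⁻) = 2696/96500 = 0.02794 mol.
n(M) deposited = 1.46 / 104.4 = 0.01398 mol.
Electrons per atom = n(e⁻)/n(M) = 0.02794 / 0.01398 = 2.00 ≈ 2, so the ion is M²⁺.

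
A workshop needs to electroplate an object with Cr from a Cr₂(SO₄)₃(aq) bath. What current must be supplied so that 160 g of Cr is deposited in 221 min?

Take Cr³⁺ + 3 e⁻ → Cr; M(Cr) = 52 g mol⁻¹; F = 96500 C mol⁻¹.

67.2 A

n(Cr) = 160 / 52 = 3.077 mol.
n(e⁻) = 3 × 3.077 = 9.231 mol.
Q = n(e⁻)·F = 9.231 × 96500 = 890800 C.
I = Q/t = 890800 / 13260 s = 67.2 A.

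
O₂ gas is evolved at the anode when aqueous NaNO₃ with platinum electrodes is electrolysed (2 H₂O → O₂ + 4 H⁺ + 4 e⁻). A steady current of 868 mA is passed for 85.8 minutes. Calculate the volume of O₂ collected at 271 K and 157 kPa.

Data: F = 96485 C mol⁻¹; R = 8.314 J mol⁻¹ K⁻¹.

0.166 L

Q = I·t = 0.8680 A × 5148.0 s = 4468 C.
n(e⁻) = Q/F = 4468 / 96485 = 0.04631 mol.
4 electrons are transferred per O₂ molecule, so n(O₂) = 0.04631 / 4 = 0.01158 mol.
V = nRT/P = (0.01158 × 8.314 × 271) / (157 × 10³ Pa) = 1.66 × 10⁻⁴ m³ = 0.166 L.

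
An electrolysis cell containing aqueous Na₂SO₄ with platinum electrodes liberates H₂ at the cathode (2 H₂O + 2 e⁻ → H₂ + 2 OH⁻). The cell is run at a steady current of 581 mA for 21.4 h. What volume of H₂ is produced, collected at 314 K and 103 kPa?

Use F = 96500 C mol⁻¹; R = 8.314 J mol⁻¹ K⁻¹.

5.88 L

Q = I·t = 0.5810 A × 77040 s = 44760 C.
n(e⁻) = Q/F = 44760 / 96500 = 0.4638 mol.
2 electrons are transferred per H₂ molecule, so n(H₂) = 0.4638 / 2 = 0.2319 mol.
V = nRT/P = (0.2319 × 8.314 × 314) / (103 × 10³ Pa) = 0.00588 m³ = 5.88 L.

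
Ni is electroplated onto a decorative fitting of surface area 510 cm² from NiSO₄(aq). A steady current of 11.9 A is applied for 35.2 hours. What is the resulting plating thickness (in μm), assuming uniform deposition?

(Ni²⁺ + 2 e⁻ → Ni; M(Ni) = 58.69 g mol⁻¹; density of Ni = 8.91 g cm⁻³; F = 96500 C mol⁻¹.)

1010 μm

Q = I·t = 11.90 × 126720 = 1508000 C; n(e⁻) = 15.63 mol.
n(Ni) = n(e⁻)/2 = 7.813 mol, so m = 7.813 × 58.69 = 458.6 g.
Volume = m/ρ = 458.6 / 8.91 = 51.47 cm³.
Thickness = V/A = 51.47 / 510 = 0.101 cm = 1010 μm.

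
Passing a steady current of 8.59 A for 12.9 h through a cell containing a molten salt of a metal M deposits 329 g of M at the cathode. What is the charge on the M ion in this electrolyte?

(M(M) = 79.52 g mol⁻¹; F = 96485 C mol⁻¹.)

Q = I·t = 8.590 A × 46440 s = 398900 C, so n(e⁻) = 398900/96485 = 4.135 mol.
n(M) deposited = 329 / 79.52 = 4.137 mol.
Electrons per atom = n(e⁻)/n(M) = 4.135 / 4.137 = 0.999 ≈ 1, so the ion is M⁺.

+1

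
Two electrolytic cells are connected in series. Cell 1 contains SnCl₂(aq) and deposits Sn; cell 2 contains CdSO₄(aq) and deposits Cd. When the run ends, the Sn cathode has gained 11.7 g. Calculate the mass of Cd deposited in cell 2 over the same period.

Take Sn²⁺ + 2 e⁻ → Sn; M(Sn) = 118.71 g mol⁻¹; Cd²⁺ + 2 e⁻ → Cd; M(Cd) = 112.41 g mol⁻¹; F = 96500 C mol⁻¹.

11.1 g

n(Sn) = 11.7 / 118.71 = 0.09856 mol.
Since Sn²⁺ + 2 e⁻ → Sn, n(e⁻) passed = 2 × 0.09856 = 0.1971 mol.
Cells in series carry the same charge, so the same 0.1971 mol of electrons passes through cell 2.
Cd²⁺ + 2 e⁻ → Cd, so n(Cd) = 0.1971 / 2 = 0.09856 mol.
m(Cd) = 0.09856 × 112.41 = 11.1 g.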